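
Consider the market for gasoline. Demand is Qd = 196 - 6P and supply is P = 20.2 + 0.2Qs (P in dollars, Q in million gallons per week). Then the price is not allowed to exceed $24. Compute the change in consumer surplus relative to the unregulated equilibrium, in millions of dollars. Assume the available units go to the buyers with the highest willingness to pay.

Rearranging supply gives Qs = 5P - 101. In a free market, 196 - 6P = 5P - 101 gives the equilibrium P* = 27, Q* = 34.
Because the ceiling (24) lies below the market-clearing price, it is binding.
At P = 24: Qd = 196 - 6·24 = 52 and Qs = 5·24 - 101 = 19.
Consumer surplus without the control is ½ · (98/3 - 27) · 34 = 289/3.
With the ceiling, 19 units are sold at 24 (assume they go to the highest-value buyers). The demand price at Q = 19 is 29.5, so CS = ½ · [(98/3 - 24) + (29.5 - 24)] · 19 = 1615/12.
Change in consumer surplus = 1615/12 - 289/3 = 38.25.

38.25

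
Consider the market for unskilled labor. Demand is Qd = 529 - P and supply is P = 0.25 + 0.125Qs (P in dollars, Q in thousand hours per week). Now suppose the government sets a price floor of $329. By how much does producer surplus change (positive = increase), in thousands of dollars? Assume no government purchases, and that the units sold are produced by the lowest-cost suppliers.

Rearranging supply gives Qs = 8P - 2. Equilibrium: 529 - P = 8P - 2, so 531 = 9P and P* = 59, Q* = 470.
Since 329 > 59, the floor is binding.
At P = 329: Qd = 529 - 329 = 200 and Qs = 8·329 - 2 = 2630.
Producer surplus without the control is ½ · (59 - 0.25) · 470 = 13806.25.
With the floor, 200 units are sold at 329. The supply price at Q = 200 is 25.25, so PS = ½ · [(329 - 0.25) + (329 - 25.25)] · 200 = 63250.
Change in producer surplus = 63250 - 13806.25 = 49443.75.

49443.75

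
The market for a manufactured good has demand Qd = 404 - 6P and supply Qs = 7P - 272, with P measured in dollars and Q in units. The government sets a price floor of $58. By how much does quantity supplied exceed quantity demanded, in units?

Equilibrium: 404 - 6P = 7P - 272, so 676 = 13P and P* = 52, Q* = 92.
The floor of 58 is above the equilibrium price 52, so it binds.
At P = 58: Qd = 404 - 6·58 = 56 and Qs = 7·58 - 272 = 134.
Surplus = Qs - Qd = 134 - 56 = 78.

78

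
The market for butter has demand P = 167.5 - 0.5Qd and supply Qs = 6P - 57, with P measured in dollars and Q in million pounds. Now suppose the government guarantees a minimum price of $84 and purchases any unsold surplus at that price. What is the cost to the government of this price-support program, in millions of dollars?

Rearranging demand gives Qd = 335 - 2P. Setting quantity demanded equal to quantity supplied, 335 - 2P = 6P - 57, gives P* = 49 and Q* = 237.
The floor of 84 is above the equilibrium price 49, so it binds.
At P = 84: Qd = 335 - 2·84 = 167 and Qs = 6·84 - 57 = 447.
Surplus = Qs - Qd = 280.
Government expenditure = surplus × support price = 280 × 84 = 23520.

23520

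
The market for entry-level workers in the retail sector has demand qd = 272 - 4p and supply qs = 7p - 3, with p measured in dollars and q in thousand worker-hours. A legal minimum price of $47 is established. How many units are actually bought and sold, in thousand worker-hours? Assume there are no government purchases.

Without the control the market clears where 272 - 4p = 7p - 3, i.e. p* = 25 and q* = 172.
Because the floor (47) lies above the market-clearing price, it is binding.
At p = 47: qd = 272 - 4·47 = 84 and qs = 7·47 - 3 = 326.
The quantity actually transacted is the short side, demand: 84.

84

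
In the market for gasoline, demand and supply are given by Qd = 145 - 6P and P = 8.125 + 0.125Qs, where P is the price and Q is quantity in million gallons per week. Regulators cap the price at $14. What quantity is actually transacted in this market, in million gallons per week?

Rearranging supply gives Qs = 8P - 65. Setting quantity demanded equal to quantity supplied, 145 - 6P = 8P - 65, gives P* = 15 and Q* = 55.
Because the ceiling (14) lies below the market-clearing price, it is binding.
At P = 14: Qd = 145 - 6·14 = 61 and Qs = 8·14 - 65 = 47.
The quantity actually transacted is the short side, supply: 47.

47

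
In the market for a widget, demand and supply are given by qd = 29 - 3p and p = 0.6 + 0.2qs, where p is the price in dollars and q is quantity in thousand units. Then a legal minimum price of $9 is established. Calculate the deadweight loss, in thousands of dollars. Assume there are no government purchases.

60

Rearranging supply gives qs = 5p - 3. Without the control the market clears where 29 - 3p = 5p - 3, i.e. p* = 4 and q* = 17.
Because the floor (9) lies above the market-clearing price, it is binding.
At p = 9: qd = 29 - 3·9 = 2 and qs = 5·9 - 3 = 42.
Quantity traded falls to 2. At q = 2 the demand price is (29 - 2)/3 = 9 and the supply price is (3 + 2)/5 = 1.
Deadweight loss = ½ · (9 - 1) · (17 - 2) = ½ · 8 · 15 = 60.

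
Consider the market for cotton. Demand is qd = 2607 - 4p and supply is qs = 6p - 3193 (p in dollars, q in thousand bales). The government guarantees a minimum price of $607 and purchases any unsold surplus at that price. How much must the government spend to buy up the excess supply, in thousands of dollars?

163890

In a free market, 2607 - 4p = 6p - 3193 gives the equilibrium p* = 580, q* = 287.
Because the floor (607) lies above the market-clearing price, it is binding.
At p = 607: qd = 2607 - 4·607 = 179 and qs = 6·607 - 3193 = 449.
Surplus = qs - qd = 270.
Government expenditure = surplus × support price = 270 × 607 = 163890.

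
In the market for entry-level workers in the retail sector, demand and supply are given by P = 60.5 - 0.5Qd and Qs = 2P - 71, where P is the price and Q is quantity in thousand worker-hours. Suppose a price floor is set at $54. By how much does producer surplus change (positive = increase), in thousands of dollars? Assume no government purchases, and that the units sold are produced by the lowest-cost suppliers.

Rearranging demand gives Qd = 121 - 2P. In a free market, 121 - 2P = 2P - 71 gives the equilibrium P* = 48, Q* = 25.
The floor of 54 is above the equilibrium price 48, so it binds.
At P = 54: Qd = 121 - 2·54 = 13 and Qs = 2·54 - 71 = 37.
Producer surplus without the control is ½ · (48 - 35.5) · 25 = 156.25.
With the floor, 13 units are sold at 54. The supply price at Q = 13 is 42, so PS = ½ · [(54 - 35.5) + (54 - 42)] · 13 = 198.25.
Change in producer surplus = 198.25 - 156.25 = 42.

42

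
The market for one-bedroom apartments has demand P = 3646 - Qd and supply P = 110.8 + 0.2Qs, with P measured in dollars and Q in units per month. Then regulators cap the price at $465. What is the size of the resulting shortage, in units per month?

Rearranging demand gives Qd = 3646 - P; rearranging supply gives Qs = 5P - 554. Setting quantity demanded equal to quantity supplied, 3646 - P = 5P - 554, gives P* = 700 and Q* = 2946.
Since 465 < 700, the ceiling is binding.
At P = 465: Qd = 3646 - 465 = 3181 and Qs = 5·465 - 554 = 1771.
Shortage = Qd - Qs = 3181 - 1771 = 1410.

1410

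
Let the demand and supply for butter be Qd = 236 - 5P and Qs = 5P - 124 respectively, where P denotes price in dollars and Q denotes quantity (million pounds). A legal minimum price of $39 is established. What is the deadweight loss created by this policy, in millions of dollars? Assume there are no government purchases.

In a free market, 236 - 5P = 5P - 124 gives the equilibrium P* = 36, Q* = 56.
The floor of 39 is above the equilibrium price 36, so it binds.
At P = 39: Qd = 236 - 5·39 = 41 and Qs = 5·39 - 124 = 71.
Quantity traded falls to 41. At Q = 41 the demand price is (236 - 41)/5 = 39 and the supply price is (124 + 41)/5 = 33.
Deadweight loss = ½ · (39 - 33) · (56 - 41) = ½ · 6 · 15 = 45.

45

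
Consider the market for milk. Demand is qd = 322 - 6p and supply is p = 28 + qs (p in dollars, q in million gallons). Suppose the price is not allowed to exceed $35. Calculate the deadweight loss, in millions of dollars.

Rearranging supply gives qs = p - 28. In a free market, 322 - 6p = p - 28 gives the equilibrium p* = 50, q* = 22.
The ceiling of 35 is below the equilibrium price 50, so it binds.
At p = 35: qd = 322 - 6·35 = 112 and qs = 35 - 28 = 7.
Quantity traded falls to 7. At q = 7 the demand price is (322 - 7)/6 = 52.5 and the supply price is 28 + 7 = 35.
Deadweight loss = ½ · (52.5 - 35) · (22 - 7) = ½ · 17.5 · 15 = 131.25.

131.25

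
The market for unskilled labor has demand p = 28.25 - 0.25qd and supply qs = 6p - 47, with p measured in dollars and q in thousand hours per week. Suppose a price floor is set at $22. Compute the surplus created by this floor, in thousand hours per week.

Rearranging demand gives qd = 113 - 4p. Setting quantity demanded equal to quantity supplied, 113 - 4p = 6p - 47, gives p* = 16 and q* = 49.
Because the floor (22) lies above the market-clearing price, it is binding.
At p = 22: qd = 113 - 4·22 = 25 and qs = 6·22 - 47 = 85.
Surplus = qs - qd = 85 - 25 = 60.

60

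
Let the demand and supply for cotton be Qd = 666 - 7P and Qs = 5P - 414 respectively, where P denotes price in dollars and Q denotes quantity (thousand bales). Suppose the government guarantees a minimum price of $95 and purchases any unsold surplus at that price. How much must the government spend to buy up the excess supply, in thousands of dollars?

5700

Equilibrium: 666 - 7P = 5P - 414, so 1080 = 12P and P* = 90, Q* = 36.
Because the floor (95) lies above the market-clearing price, it is binding.
At P = 95: Qd = 666 - 7·95 = 1 and Qs = 5·95 - 414 = 61.
Surplus = Qs - Qd = 60.
Government expenditure = surplus × support price = 60 × 95 = 5700.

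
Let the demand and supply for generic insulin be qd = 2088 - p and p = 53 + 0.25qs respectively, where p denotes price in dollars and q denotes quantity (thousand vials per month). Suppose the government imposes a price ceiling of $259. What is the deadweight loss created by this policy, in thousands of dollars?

404010

Rearranging supply gives qs = 4p - 212. Without the control the market clears where 2088 - p = 4p - 212, i.e. p* = 460 and q* = 1628.
The ceiling of 259 is below the equilibrium price 460, so it binds.
At p = 259: qd = 2088 - 259 = 1829 and qs = 4·259 - 212 = 824.
Quantity traded falls to 824. At q = 824 the demand price is 2088 - 824 = 1264 and the supply price is (212 + 824)/4 = 259.
Deadweight loss = ½ · (1264 - 259) · (1628 - 824) = ½ · 1005 · 804 = 404010.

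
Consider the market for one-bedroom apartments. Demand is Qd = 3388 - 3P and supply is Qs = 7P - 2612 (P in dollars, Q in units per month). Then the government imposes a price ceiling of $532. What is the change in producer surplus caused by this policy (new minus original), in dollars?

-91800

Without the control the market clears where 3388 - 3P = 7P - 2612, i.e. P* = 600 and Q* = 1588.
The ceiling of 532 is below the equilibrium price 600, so it binds.
At P = 532: Qd = 3388 - 3·532 = 1792 and Qs = 7·532 - 2612 = 1112.
Producer surplus without the control is ½ · (600 - 2612/7) · 1588 = 1260872/7.
With the ceiling, producers sell 1112 units at 532, so PS = ½ · (532 - 2612/7) · 1112 = 618272/7.
Change in producer surplus = 618272/7 - 1260872/7 = -91800.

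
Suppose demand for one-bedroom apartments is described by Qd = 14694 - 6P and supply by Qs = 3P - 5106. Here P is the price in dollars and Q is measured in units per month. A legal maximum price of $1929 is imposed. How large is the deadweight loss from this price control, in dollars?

Setting quantity demanded equal to quantity supplied, 14694 - 6P = 3P - 5106, gives P* = 2200 and Q* = 1494.
Because the ceiling (1929) lies below the market-clearing price, it is binding.
At P = 1929: Qd = 14694 - 6·1929 = 3120 and Qs = 3·1929 - 5106 = 681.
Quantity traded falls to 681. At Q = 681 the demand price is (14694 - 681)/6 = 2335.5 and the supply price is (5106 + 681)/3 = 1929.
Deadweight loss = ½ · (2335.5 - 1929) · (1494 - 681) = ½ · 406.5 · 813 = 165242.25.

165242.25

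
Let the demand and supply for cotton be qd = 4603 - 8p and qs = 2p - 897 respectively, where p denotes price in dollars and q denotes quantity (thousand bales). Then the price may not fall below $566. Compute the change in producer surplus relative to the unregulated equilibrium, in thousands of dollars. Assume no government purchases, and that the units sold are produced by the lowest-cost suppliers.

Equilibrium: 4603 - 8p = 2p - 897, so 5500 = 10p and p* = 550, q* = 203.
Because the floor (566) lies above the market-clearing price, it is binding.
At p = 566: qd = 4603 - 8·566 = 75 and qs = 2·566 - 897 = 235.
Producer surplus without the control is ½ · (550 - 448.5) · 203 = 10302.25.
With the floor, 75 units are sold at 566. The supply price at q = 75 is 486, so PS = ½ · [(566 - 448.5) + (566 - 486)] · 75 = 7406.25.
Change in producer surplus = 7406.25 - 10302.25 = -2896.

-2896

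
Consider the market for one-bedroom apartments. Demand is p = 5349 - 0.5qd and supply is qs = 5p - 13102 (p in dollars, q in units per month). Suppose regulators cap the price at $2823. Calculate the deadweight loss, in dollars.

2913128.75

Rearranging demand gives qd = 10698 - 2p. In a free market, 10698 - 2p = 5p - 13102 gives the equilibrium p* = 3400, q* = 3898.
Since 2823 < 3400, the ceiling is binding.
At p = 2823: qd = 10698 - 2·2823 = 5052 and qs = 5·2823 - 13102 = 1013.
Quantity traded falls to 1013. At q = 1013 the demand price is (10698 - 1013)/2 = 4842.5 and the supply price is (13102 + 1013)/5 = 2823.
Deadweight loss = ½ · (4842.5 - 2823) · (3898 - 1013) = ½ · 2019.5 · 2885 = 2913128.75.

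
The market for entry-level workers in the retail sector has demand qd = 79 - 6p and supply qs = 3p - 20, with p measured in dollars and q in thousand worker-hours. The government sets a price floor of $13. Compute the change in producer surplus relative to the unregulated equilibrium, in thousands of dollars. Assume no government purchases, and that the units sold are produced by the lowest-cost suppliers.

-22

In a free market, 79 - 6p = 3p - 20 gives the equilibrium p* = 11, q* = 13.
The floor of 13 is above the equilibrium price 11, so it binds.
At p = 13: qd = 79 - 6·13 = 1 and qs = 3·13 - 20 = 19.
Producer surplus without the control is ½ · (11 - 20/3) · 13 = 169/6.
With the floor, 1 units are sold at 13. The supply price at q = 1 is 7, so PS = ½ · [(13 - 20/3) + (13 - 7)] · 1 = 37/6.
Change in producer surplus = 37/6 - 169/6 = -22.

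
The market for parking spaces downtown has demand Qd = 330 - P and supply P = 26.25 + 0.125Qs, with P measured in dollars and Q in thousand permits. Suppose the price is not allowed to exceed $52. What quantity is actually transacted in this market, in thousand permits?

206

Rearranging supply gives Qs = 8P - 210. Equilibrium: 330 - P = 8P - 210, so 540 = 9P and P* = 60, Q* = 270.
Because the ceiling (52) lies below the market-clearing price, it is binding.
At P = 52: Qd = 330 - 52 = 278 and Qs = 8·52 - 210 = 206.
The quantity actually transacted is the short side, supply: 206.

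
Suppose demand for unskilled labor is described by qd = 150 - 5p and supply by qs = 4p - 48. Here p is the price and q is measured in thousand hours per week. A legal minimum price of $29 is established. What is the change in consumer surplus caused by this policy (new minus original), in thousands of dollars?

-157.5

Equilibrium: 150 - 5p = 4p - 48, so 198 = 9p and p* = 22, q* = 40.
The floor of 29 is above the equilibrium price 22, so it binds.
At p = 29: qd = 150 - 5·29 = 5 and qs = 4·29 - 48 = 68.
Consumer surplus without the control is ½ · (30 - 22) · 40 = 160.
With the floor, consumers buy 5 units at 29, so CS = ½ · (30 - 29) · 5 = 2.5.
Change in consumer surplus = 2.5 - 160 = -157.5.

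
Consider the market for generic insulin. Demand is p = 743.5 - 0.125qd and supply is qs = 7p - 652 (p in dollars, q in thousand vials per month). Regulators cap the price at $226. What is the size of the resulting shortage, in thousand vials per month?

3210

Rearranging demand gives qd = 5948 - 8p. Setting quantity demanded equal to quantity supplied, 5948 - 8p = 7p - 652, gives p* = 440 and q* = 2428.
Since 226 < 440, the ceiling is binding.
At p = 226: qd = 5948 - 8·226 = 4140 and qs = 7·226 - 652 = 930.
Shortage = qd - qs = 4140 - 930 = 3210.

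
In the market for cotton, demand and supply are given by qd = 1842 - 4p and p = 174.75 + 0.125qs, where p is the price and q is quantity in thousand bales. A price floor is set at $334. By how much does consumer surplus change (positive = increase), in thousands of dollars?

Rearranging supply gives qs = 8p - 1398. In a free market, 1842 - 4p = 8p - 1398 gives the equilibrium p* = 270, q* = 762.
Because the floor (334) lies above the market-clearing price, it is binding.
At p = 334: qd = 1842 - 4·334 = 506 and qs = 8·334 - 1398 = 1274.
Consumer surplus without the control is ½ · (460.5 - 270) · 762 = 72580.5.
With the floor, consumers buy 506 units at 334, so CS = ½ · (460.5 - 334) · 506 = 32004.5.
Change in consumer surplus = 32004.5 - 72580.5 = -40576.

-40576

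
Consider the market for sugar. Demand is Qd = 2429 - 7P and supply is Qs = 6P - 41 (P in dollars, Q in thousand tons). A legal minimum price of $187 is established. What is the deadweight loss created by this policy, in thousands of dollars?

Without the control the market clears where 2429 - 7P = 6P - 41, i.e. P* = 190 and Q* = 1099.
The floor of 187 is below the equilibrium price 190, so it is not binding; the market clears at P* = 190, Q* = 1099.
Since the control does not bind, no trades are prevented and deadweight loss is zero.

0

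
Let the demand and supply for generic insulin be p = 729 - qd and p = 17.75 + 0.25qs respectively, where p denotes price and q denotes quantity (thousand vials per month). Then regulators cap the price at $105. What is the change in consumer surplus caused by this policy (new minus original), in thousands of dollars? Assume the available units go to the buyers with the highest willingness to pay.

Rearranging demand gives qd = 729 - p; rearranging supply gives qs = 4p - 71. Setting quantity demanded equal to quantity supplied, 729 - p = 4p - 71, gives p* = 160 and q* = 569.
The ceiling of 105 is below the equilibrium price 160, so it binds.
At p = 105: qd = 729 - 105 = 624 and qs = 4·105 - 71 = 349.
Consumer surplus without the control is ½ · (729 - 160) · 569 = 161880.5.
With the ceiling, 349 units are sold at 105 (assume they go to the highest-value buyers). The demand price at q = 349 is 380, so CS = ½ · [(729 - 105) + (380 - 105)] · 349 = 156875.5.
Change in consumer surplus = 156875.5 - 161880.5 = -5005.

-5005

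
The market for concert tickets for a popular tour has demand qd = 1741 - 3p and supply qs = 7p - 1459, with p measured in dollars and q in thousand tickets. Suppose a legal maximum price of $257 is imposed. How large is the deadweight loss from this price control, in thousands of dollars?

Equilibrium: 1741 - 3p = 7p - 1459, so 3200 = 10p and p* = 320, q* = 781.
The ceiling of 257 is below the equilibrium price 320, so it binds.
At p = 257: qd = 1741 - 3·257 = 970 and qs = 7·257 - 1459 = 340.
Quantity traded falls to 340. At q = 340 the demand price is (1741 - 340)/3 = 467 and the supply price is (1459 + 340)/7 = 257.
Deadweight loss = ½ · (467 - 257) · (781 - 340) = ½ · 210 · 441 = 46305.

46305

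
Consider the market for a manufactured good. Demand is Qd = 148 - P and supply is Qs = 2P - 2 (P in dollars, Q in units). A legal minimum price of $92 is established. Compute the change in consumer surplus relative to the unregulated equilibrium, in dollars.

Without the control the market clears where 148 - P = 2P - 2, i.e. P* = 50 and Q* = 98.
Because the floor (92) lies above the market-clearing price, it is binding.
At P = 92: Qd = 148 - 92 = 56 and Qs = 2·92 - 2 = 182.
Consumer surplus without the control is ½ · (148 - 50) · 98 = 4802.
With the floor, consumers buy 56 units at 92, so CS = ½ · (148 - 92) · 56 = 1568.
Change in consumer surplus = 1568 - 4802 = -3234.

-3234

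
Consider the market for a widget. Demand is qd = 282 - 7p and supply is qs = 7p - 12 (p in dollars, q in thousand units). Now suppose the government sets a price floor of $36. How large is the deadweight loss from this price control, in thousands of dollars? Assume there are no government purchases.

1575

Setting quantity demanded equal to quantity supplied, 282 - 7p = 7p - 12, gives p* = 21 and q* = 135.
Since 36 > 21, the floor is binding.
At p = 36: qd = 282 - 7·36 = 30 and qs = 7·36 - 12 = 240.
Quantity traded falls to 30. At q = 30 the demand price is (282 - 30)/7 = 36 and the supply price is (12 + 30)/7 = 6.
Deadweight loss = ½ · (36 - 6) · (135 - 30) = ½ · 30 · 105 = 1575.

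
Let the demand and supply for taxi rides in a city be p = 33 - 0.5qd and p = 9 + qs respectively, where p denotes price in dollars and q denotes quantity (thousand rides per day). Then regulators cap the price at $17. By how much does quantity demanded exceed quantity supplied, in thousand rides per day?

Rearranging demand gives qd = 66 - 2p; rearranging supply gives qs = p - 9. In a free market, 66 - 2p = p - 9 gives the equilibrium p* = 25, q* = 16.
Because the ceiling (17) lies below the market-clearing price, it is binding.
At p = 17: qd = 66 - 2·17 = 32 and qs = 17 - 9 = 8.
Shortage = qd - qs = 32 - 8 = 24.

24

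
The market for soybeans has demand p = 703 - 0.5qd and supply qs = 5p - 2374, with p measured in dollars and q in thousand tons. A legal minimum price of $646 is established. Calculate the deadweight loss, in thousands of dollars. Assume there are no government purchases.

Rearranging demand gives qd = 1406 - 2p. In a free market, 1406 - 2p = 5p - 2374 gives the equilibrium p* = 540, q* = 326.
The floor of 646 is above the equilibrium price 540, so it binds.
At p = 646: qd = 1406 - 2·646 = 114 and qs = 5·646 - 2374 = 856.
Quantity traded falls to 114. At q = 114 the demand price is (1406 - 114)/2 = 646 and the supply price is (2374 + 114)/5 = 497.6.
Deadweight loss = ½ · (646 - 497.6) · (326 - 114) = ½ · 148.4 · 212 = 15730.4.

15730.4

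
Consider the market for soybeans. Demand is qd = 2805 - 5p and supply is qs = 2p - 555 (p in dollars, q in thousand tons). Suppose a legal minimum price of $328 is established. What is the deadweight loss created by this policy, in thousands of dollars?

0

In a free market, 2805 - 5p = 2p - 555 gives the equilibrium p* = 480, q* = 405.
Since 328 is below p* = 480, the floor does not bind and the free-market outcome prevails.
Since the control does not bind, no trades are prevented and deadweight loss is zero.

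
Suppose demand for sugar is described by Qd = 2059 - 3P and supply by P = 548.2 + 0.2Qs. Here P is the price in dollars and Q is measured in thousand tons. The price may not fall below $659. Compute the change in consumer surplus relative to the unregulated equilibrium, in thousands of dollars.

-10059.5

Rearranging supply gives Qs = 5P - 2741. Setting quantity demanded equal to quantity supplied, 2059 - 3P = 5P - 2741, gives P* = 600 and Q* = 259.
Because the floor (659) lies above the market-clearing price, it is binding.
At P = 659: Qd = 2059 - 3·659 = 82 and Qs = 5·659 - 2741 = 554.
Consumer surplus without the control is ½ · (2059/3 - 600) · 259 = 67081/6.
With the floor, consumers buy 82 units at 659, so CS = ½ · (2059/3 - 659) · 82 = 3362/3.
Change in consumer surplus = 3362/3 - 67081/6 = -10059.5.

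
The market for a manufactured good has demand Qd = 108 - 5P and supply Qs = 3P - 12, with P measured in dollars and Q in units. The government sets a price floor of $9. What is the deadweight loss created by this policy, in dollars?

0

Setting quantity demanded equal to quantity supplied, 108 - 5P = 3P - 12, gives P* = 15 and Q* = 33.
The floor of 9 is below the equilibrium price 15, so it is not binding; the market clears at P* = 15, Q* = 33.
Since the control does not bind, no trades are prevented and deadweight loss is zero.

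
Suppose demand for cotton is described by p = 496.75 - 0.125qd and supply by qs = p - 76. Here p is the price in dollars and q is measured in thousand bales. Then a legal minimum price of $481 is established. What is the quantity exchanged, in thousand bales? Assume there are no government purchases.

126

Rearranging demand gives qd = 3974 - 8p. Setting quantity demanded equal to quantity supplied, 3974 - 8p = p - 76, gives p* = 450 and q* = 374.
The floor of 481 is above the equilibrium price 450, so it binds.
At p = 481: qd = 3974 - 8·481 = 126 and qs = 481 - 76 = 405.
The quantity actually transacted is the short side, demand: 126.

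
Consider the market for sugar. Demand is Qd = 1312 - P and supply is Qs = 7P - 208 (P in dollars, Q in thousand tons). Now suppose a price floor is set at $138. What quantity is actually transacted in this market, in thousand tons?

1122

Equilibrium: 1312 - P = 7P - 208, so 1520 = 8P and P* = 190, Q* = 1122.
Since 138 is below P* = 190, the floor does not bind and the free-market outcome prevails.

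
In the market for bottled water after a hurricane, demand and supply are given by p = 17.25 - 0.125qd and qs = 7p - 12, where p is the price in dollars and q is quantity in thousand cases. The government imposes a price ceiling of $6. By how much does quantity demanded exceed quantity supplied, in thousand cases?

60

Rearranging demand gives qd = 138 - 8p. Without the control the market clears where 138 - 8p = 7p - 12, i.e. p* = 10 and q* = 58.
The ceiling of 6 is below the equilibrium price 10, so it binds.
At p = 6: qd = 138 - 8·6 = 90 and qs = 7·6 - 12 = 30.
Shortage = qd - qs = 90 - 30 = 60.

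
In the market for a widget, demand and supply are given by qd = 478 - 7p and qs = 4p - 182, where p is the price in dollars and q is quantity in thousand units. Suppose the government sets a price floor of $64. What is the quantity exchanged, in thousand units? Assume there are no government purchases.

30

In a free market, 478 - 7p = 4p - 182 gives the equilibrium p* = 60, q* = 58.
Because the floor (64) lies above the market-clearing price, it is binding.
At p = 64: qd = 478 - 7·64 = 30 and qs = 4·64 - 182 = 74.
The quantity actually transacted is the short side, demand: 30.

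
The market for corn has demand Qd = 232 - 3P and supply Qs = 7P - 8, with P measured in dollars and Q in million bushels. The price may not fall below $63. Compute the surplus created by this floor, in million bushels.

Without the control the market clears where 232 - 3P = 7P - 8, i.e. P* = 24 and Q* = 160.
Because the floor (63) lies above the market-clearing price, it is binding.
At P = 63: Qd = 232 - 3·63 = 43 and Qs = 7·63 - 8 = 433.
Surplus = Qs - Qd = 433 - 43 = 390.

390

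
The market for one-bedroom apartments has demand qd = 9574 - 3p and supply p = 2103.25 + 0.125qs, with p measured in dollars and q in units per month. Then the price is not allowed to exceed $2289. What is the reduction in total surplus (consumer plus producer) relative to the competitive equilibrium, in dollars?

180708

Rearranging supply gives qs = 8p - 16826. Without the control the market clears where 9574 - 3p = 8p - 16826, i.e. p* = 2400 and q* = 2374.
Because the ceiling (2289) lies below the market-clearing price, it is binding.
At p = 2289: qd = 9574 - 3·2289 = 2707 and qs = 8·2289 - 16826 = 1486.
Quantity traded falls to 1486. At q = 1486 the demand price is (9574 - 1486)/3 = 2696 and the supply price is (16826 + 1486)/8 = 2289.
Deadweight loss = ½ · (2696 - 2289) · (2374 - 1486) = ½ · 407 · 888 = 180708.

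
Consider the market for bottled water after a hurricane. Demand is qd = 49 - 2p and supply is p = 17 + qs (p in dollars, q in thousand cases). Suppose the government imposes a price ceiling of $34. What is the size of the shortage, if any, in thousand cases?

Rearranging supply gives qs = p - 17. In a free market, 49 - 2p = p - 17 gives the equilibrium p* = 22, q* = 5.
Since 34 is above p* = 22, the ceiling does not bind and the free-market outcome prevails.
Since the control does not bind, there is no shortage.

0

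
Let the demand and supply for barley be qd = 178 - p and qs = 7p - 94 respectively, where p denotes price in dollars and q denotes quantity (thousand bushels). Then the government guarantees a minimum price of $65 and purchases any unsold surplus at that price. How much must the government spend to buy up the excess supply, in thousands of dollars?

16120

In a free market, 178 - p = 7p - 94 gives the equilibrium p* = 34, q* = 144.
Since 65 > 34, the floor is binding.
At p = 65: qd = 178 - 65 = 113 and qs = 7·65 - 94 = 361.
Surplus = qs - qd = 248.
Government expenditure = surplus × support price = 248 × 65 = 16120.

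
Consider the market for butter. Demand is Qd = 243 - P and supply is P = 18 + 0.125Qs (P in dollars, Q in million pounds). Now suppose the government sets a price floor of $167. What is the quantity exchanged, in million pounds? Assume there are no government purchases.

Rearranging supply gives Qs = 8P - 144. In a free market, 243 - P = 8P - 144 gives the equilibrium P* = 43, Q* = 200.
Because the floor (167) lies above the market-clearing price, it is binding.
At P = 167: Qd = 243 - 167 = 76 and Qs = 8·167 - 144 = 1192.
The quantity actually transacted is the short side, demand: 76.

76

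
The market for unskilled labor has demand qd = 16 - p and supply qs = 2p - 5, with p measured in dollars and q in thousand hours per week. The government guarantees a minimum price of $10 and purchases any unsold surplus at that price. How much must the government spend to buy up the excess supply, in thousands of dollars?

90

In a free market, 16 - p = 2p - 5 gives the equilibrium p* = 7, q* = 9.
Since 10 > 7, the floor is binding.
At p = 10: qd = 16 - 10 = 6 and qs = 2·10 - 5 = 15.
Surplus = qs - qd = 9.
Government expenditure = surplus × support price = 9 × 10 = 90.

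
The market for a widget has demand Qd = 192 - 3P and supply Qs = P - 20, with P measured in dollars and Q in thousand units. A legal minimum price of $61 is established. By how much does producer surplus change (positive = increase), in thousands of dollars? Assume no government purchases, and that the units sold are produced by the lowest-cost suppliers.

-216

Without the control the market clears where 192 - 3P = P - 20, i.e. P* = 53 and Q* = 33.
Because the floor (61) lies above the market-clearing price, it is binding.
At P = 61: Qd = 192 - 3·61 = 9 and Qs = 61 - 20 = 41.
Producer surplus without the control is ½ · (53 - 20) · 33 = 544.5.
With the floor, 9 units are sold at 61. The supply price at Q = 9 is 29, so PS = ½ · [(61 - 20) + (61 - 29)] · 9 = 328.5.
Change in producer surplus = 328.5 - 544.5 = -216.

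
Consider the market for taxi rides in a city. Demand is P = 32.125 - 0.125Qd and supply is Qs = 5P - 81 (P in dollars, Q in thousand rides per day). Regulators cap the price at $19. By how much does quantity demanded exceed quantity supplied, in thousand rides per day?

91

Rearranging demand gives Qd = 257 - 8P. In a free market, 257 - 8P = 5P - 81 gives the equilibrium P* = 26, Q* = 49.
The ceiling of 19 is below the equilibrium price 26, so it binds.
At P = 19: Qd = 257 - 8·19 = 105 and Qs = 5·19 - 81 = 14.
Shortage = Qd - Qs = 105 - 14 = 91.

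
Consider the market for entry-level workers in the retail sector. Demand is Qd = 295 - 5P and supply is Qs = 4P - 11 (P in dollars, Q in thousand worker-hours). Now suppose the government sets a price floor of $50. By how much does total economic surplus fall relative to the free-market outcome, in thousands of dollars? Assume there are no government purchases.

Without the control the market clears where 295 - 5P = 4P - 11, i.e. P* = 34 and Q* = 125.
Because the floor (50) lies above the market-clearing price, it is binding.
At P = 50: Qd = 295 - 5·50 = 45 and Qs = 4·50 - 11 = 189.
Quantity traded falls to 45. At Q = 45 the demand price is (295 - 45)/5 = 50 and the supply price is (11 + 45)/4 = 14.
Deadweight loss = ½ · (50 - 14) · (125 - 45) = ½ · 36 · 80 = 1440.

1440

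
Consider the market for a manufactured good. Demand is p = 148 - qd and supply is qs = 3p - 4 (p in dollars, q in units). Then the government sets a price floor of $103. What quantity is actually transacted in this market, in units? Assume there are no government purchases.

Rearranging demand gives qd = 148 - p. In a free market, 148 - p = 3p - 4 gives the equilibrium p* = 38, q* = 110.
Because the floor (103) lies above the market-clearing price, it is binding.
At p = 103: qd = 148 - 103 = 45 and qs = 3·103 - 4 = 305.
The quantity actually transacted is the short side, demand: 45.

45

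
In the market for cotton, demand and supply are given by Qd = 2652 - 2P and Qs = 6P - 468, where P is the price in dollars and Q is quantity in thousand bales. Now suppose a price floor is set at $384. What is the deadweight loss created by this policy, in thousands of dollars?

Setting quantity demanded equal to quantity supplied, 2652 - 2P = 6P - 468, gives P* = 390 and Q* = 1872.
Since 384 is below P* = 390, the floor does not bind and the free-market outcome prevails.
Since the control does not bind, no trades are prevented and deadweight loss is zero.

0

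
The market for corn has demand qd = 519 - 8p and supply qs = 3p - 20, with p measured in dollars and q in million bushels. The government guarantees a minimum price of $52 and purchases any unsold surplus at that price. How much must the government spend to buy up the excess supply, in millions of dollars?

Without the control the market clears where 519 - 8p = 3p - 20, i.e. p* = 49 and q* = 127.
Since 52 > 49, the floor is binding.
At p = 52: qd = 519 - 8·52 = 103 and qs = 3·52 - 20 = 136.
Surplus = qs - qd = 33.
Government expenditure = surplus × support price = 33 × 52 = 1716.

1716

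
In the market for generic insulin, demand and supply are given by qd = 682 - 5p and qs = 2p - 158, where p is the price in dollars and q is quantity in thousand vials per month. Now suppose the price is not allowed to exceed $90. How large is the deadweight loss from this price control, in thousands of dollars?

1260

In a free market, 682 - 5p = 2p - 158 gives the equilibrium p* = 120, q* = 82.
The ceiling of 90 is below the equilibrium price 120, so it binds.
At p = 90: qd = 682 - 5·90 = 232 and qs = 2·90 - 158 = 22.
Quantity traded falls to 22. At q = 22 the demand price is (682 - 22)/5 = 132 and the supply price is (158 + 22)/2 = 90.
Deadweight loss = ½ · (132 - 90) · (82 - 22) = ½ · 42 · 60 = 1260.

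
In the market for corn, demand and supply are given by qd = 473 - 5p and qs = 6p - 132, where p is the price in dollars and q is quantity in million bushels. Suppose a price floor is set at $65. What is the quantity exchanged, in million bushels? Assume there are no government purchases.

148

Setting quantity demanded equal to quantity supplied, 473 - 5p = 6p - 132, gives p* = 55 and q* = 198.
Since 65 > 55, the floor is binding.
At p = 65: qd = 473 - 5·65 = 148 and qs = 6·65 - 132 = 258.
The quantity actually transacted is the short side, demand: 148.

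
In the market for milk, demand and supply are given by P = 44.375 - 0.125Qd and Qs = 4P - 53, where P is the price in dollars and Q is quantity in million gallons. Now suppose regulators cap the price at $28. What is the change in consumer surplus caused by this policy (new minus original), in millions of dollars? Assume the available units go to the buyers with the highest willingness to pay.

Rearranging demand gives Qd = 355 - 8P. Without the control the market clears where 355 - 8P = 4P - 53, i.e. P* = 34 and Q* = 83.
The ceiling of 28 is below the equilibrium price 34, so it binds.
At P = 28: Qd = 355 - 8·28 = 131 and Qs = 4·28 - 53 = 59.
Consumer surplus without the control is ½ · (44.375 - 34) · 83 = 430.5625.
With the ceiling, 59 units are sold at 28 (assume they go to the highest-value buyers). The demand price at Q = 59 is 37, so CS = ½ · [(44.375 - 28) + (37 - 28)] · 59 = 748.5625.
Change in consumer surplus = 748.5625 - 430.5625 = 318.

318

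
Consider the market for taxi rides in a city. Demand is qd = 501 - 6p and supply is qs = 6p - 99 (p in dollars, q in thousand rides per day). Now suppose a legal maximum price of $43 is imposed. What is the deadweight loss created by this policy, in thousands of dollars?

Setting quantity demanded equal to quantity supplied, 501 - 6p = 6p - 99, gives p* = 50 and q* = 201.
Because the ceiling (43) lies below the market-clearing price, it is binding.
At p = 43: qd = 501 - 6·43 = 243 and qs = 6·43 - 99 = 159.
Quantity traded falls to 159. At q = 159 the demand price is (501 - 159)/6 = 57 and the supply price is (99 + 159)/6 = 43.
Deadweight loss = ½ · (57 - 43) · (201 - 159) = ½ · 14 · 42 = 294.

294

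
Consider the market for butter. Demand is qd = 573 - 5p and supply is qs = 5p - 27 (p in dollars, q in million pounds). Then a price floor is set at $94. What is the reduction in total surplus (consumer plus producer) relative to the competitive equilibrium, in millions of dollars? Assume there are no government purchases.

5780

Without the control the market clears where 573 - 5p = 5p - 27, i.e. p* = 60 and q* = 273.
Since 94 > 60, the floor is binding.
At p = 94: qd = 573 - 5·94 = 103 and qs = 5·94 - 27 = 443.
Quantity traded falls to 103. At q = 103 the demand price is (573 - 103)/5 = 94 and the supply price is (27 + 103)/5 = 26.
Deadweight loss = ½ · (94 - 26) · (273 - 103) = ½ · 68 · 170 = 5780.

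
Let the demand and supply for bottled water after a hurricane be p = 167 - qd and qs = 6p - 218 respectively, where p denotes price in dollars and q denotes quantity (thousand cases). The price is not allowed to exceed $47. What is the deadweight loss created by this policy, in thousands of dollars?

1344

Rearranging demand gives qd = 167 - p. Without the control the market clears where 167 - p = 6p - 218, i.e. p* = 55 and q* = 112.
Since 47 < 55, the ceiling is binding.
At p = 47: qd = 167 - 47 = 120 and qs = 6·47 - 218 = 64.
Quantity traded falls to 64. At q = 64 the demand price is 167 - 64 = 103 and the supply price is (218 + 64)/6 = 47.
Deadweight loss = ½ · (103 - 47) · (112 - 64) = ½ · 56 · 48 = 1344.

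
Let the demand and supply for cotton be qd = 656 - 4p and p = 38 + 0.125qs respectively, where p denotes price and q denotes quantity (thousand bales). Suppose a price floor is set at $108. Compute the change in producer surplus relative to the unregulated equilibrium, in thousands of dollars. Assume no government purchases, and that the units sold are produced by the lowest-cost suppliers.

Rearranging supply gives qs = 8p - 304. In a free market, 656 - 4p = 8p - 304 gives the equilibrium p* = 80, q* = 336.
The floor of 108 is above the equilibrium price 80, so it binds.
At p = 108: qd = 656 - 4·108 = 224 and qs = 8·108 - 304 = 560.
Producer surplus without the control is ½ · (80 - 38) · 336 = 7056.
With the floor, 224 units are sold at 108. The supply price at q = 224 is 66, so PS = ½ · [(108 - 38) + (108 - 66)] · 224 = 12544.
Change in producer surplus = 12544 - 7056 = 5488.

5488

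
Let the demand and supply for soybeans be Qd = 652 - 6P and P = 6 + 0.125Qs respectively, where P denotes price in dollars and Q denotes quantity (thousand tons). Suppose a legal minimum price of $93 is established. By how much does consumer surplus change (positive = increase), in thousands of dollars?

Rearranging supply gives Qs = 8P - 48. In a free market, 652 - 6P = 8P - 48 gives the equilibrium P* = 50, Q* = 352.
Because the floor (93) lies above the market-clearing price, it is binding.
At P = 93: Qd = 652 - 6·93 = 94 and Qs = 8·93 - 48 = 696.
Consumer surplus without the control is ½ · (326/3 - 50) · 352 = 30976/3.
With the floor, consumers buy 94 units at 93, so CS = ½ · (326/3 - 93) · 94 = 2209/3.
Change in consumer surplus = 2209/3 - 30976/3 = -9589.

-9589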